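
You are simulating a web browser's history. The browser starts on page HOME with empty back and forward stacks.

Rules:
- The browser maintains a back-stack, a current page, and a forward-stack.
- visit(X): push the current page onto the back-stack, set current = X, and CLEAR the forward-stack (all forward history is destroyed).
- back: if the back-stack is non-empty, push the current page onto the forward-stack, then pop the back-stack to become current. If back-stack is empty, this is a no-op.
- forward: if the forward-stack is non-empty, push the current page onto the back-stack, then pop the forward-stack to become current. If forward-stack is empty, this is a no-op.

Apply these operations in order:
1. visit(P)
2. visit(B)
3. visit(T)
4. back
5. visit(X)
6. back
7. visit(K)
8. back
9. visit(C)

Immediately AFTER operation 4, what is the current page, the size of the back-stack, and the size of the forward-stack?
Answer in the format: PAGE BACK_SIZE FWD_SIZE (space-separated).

After 1 (visit(P)): cur=P back=1 fwd=0
After 2 (visit(B)): cur=B back=2 fwd=0
After 3 (visit(T)): cur=T back=3 fwd=0
After 4 (back): cur=B back=2 fwd=1

B 2 1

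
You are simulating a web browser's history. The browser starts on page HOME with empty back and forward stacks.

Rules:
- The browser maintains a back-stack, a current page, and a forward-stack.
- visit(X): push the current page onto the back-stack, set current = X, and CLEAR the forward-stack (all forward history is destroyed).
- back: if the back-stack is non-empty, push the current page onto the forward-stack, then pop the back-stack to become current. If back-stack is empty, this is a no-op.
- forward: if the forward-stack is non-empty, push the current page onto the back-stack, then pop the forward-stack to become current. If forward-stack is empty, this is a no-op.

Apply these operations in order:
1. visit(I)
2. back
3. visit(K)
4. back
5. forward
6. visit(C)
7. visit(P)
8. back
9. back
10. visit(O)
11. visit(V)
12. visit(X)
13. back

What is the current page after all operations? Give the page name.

Answer: V

Derivation:
After 1 (visit(I)): cur=I back=1 fwd=0
After 2 (back): cur=HOME back=0 fwd=1
After 3 (visit(K)): cur=K back=1 fwd=0
After 4 (back): cur=HOME back=0 fwd=1
After 5 (forward): cur=K back=1 fwd=0
After 6 (visit(C)): cur=C back=2 fwd=0
After 7 (visit(P)): cur=P back=3 fwd=0
After 8 (back): cur=C back=2 fwd=1
After 9 (back): cur=K back=1 fwd=2
After 10 (visit(O)): cur=O back=2 fwd=0
After 11 (visit(V)): cur=V back=3 fwd=0
After 12 (visit(X)): cur=X back=4 fwd=0
After 13 (back): cur=V back=3 fwd=1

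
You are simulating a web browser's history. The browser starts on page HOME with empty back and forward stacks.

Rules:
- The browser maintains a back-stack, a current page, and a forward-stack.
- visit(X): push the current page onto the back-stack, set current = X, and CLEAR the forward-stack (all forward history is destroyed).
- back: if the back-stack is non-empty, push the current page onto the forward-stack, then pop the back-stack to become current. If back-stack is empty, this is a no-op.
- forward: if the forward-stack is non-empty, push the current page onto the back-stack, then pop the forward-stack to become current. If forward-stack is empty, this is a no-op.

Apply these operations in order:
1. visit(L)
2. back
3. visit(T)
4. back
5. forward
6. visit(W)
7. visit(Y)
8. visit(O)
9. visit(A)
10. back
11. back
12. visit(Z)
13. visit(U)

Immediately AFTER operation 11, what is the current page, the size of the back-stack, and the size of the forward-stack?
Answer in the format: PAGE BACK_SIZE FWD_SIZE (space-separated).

After 1 (visit(L)): cur=L back=1 fwd=0
After 2 (back): cur=HOME back=0 fwd=1
After 3 (visit(T)): cur=T back=1 fwd=0
After 4 (back): cur=HOME back=0 fwd=1
After 5 (forward): cur=T back=1 fwd=0
After 6 (visit(W)): cur=W back=2 fwd=0
After 7 (visit(Y)): cur=Y back=3 fwd=0
After 8 (visit(O)): cur=O back=4 fwd=0
After 9 (visit(A)): cur=A back=5 fwd=0
After 10 (back): cur=O back=4 fwd=1
After 11 (back): cur=Y back=3 fwd=2

Y 3 2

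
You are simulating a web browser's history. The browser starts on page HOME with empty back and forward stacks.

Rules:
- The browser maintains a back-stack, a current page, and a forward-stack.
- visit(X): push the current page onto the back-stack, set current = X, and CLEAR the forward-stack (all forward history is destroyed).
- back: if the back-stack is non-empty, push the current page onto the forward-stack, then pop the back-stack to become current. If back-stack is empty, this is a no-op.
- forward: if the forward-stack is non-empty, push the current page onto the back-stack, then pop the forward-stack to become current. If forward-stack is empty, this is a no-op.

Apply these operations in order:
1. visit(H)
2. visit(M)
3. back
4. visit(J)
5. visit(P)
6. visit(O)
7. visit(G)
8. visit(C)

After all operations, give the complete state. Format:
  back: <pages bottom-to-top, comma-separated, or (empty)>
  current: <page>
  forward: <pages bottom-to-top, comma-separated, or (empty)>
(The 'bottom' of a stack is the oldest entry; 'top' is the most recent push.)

Answer: back: HOME,H,J,P,O,G
current: C
forward: (empty)

Derivation:
After 1 (visit(H)): cur=H back=1 fwd=0
After 2 (visit(M)): cur=M back=2 fwd=0
After 3 (back): cur=H back=1 fwd=1
After 4 (visit(J)): cur=J back=2 fwd=0
After 5 (visit(P)): cur=P back=3 fwd=0
After 6 (visit(O)): cur=O back=4 fwd=0
After 7 (visit(G)): cur=G back=5 fwd=0
After 8 (visit(C)): cur=C back=6 fwd=0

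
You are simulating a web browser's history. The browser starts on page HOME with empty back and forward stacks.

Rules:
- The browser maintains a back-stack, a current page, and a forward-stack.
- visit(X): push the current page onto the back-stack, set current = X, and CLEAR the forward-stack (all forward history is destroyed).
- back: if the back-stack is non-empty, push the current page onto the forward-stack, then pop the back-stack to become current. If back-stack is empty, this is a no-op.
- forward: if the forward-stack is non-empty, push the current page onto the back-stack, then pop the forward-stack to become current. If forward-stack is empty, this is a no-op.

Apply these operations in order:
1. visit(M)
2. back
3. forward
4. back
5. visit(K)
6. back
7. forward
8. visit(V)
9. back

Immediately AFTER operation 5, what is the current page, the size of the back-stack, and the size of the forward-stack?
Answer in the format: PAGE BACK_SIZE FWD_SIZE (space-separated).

After 1 (visit(M)): cur=M back=1 fwd=0
After 2 (back): cur=HOME back=0 fwd=1
After 3 (forward): cur=M back=1 fwd=0
After 4 (back): cur=HOME back=0 fwd=1
After 5 (visit(K)): cur=K back=1 fwd=0

K 1 0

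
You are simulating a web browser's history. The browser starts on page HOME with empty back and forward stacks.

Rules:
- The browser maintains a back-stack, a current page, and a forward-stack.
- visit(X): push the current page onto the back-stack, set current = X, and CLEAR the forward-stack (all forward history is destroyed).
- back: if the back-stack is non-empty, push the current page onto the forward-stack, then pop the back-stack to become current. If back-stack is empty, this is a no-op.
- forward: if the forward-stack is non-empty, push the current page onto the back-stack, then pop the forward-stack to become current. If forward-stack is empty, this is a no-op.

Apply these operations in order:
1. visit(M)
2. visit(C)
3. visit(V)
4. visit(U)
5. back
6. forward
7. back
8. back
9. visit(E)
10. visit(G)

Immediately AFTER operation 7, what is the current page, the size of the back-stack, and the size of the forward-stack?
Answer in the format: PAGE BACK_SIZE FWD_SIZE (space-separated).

After 1 (visit(M)): cur=M back=1 fwd=0
After 2 (visit(C)): cur=C back=2 fwd=0
After 3 (visit(V)): cur=V back=3 fwd=0
After 4 (visit(U)): cur=U back=4 fwd=0
After 5 (back): cur=V back=3 fwd=1
After 6 (forward): cur=U back=4 fwd=0
After 7 (back): cur=V back=3 fwd=1

V 3 1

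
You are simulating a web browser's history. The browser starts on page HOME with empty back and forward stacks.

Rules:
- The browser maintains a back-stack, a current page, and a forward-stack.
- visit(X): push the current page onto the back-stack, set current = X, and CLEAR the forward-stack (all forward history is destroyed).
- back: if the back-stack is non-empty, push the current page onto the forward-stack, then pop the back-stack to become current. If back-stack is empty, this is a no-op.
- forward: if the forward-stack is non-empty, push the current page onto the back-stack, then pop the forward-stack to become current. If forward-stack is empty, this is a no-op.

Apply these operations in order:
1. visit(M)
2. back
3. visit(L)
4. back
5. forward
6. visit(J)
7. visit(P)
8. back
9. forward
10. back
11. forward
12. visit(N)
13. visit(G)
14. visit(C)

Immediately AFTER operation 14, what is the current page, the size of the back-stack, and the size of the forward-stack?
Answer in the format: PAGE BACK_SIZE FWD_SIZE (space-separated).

After 1 (visit(M)): cur=M back=1 fwd=0
After 2 (back): cur=HOME back=0 fwd=1
After 3 (visit(L)): cur=L back=1 fwd=0
After 4 (back): cur=HOME back=0 fwd=1
After 5 (forward): cur=L back=1 fwd=0
After 6 (visit(J)): cur=J back=2 fwd=0
After 7 (visit(P)): cur=P back=3 fwd=0
After 8 (back): cur=J back=2 fwd=1
After 9 (forward): cur=P back=3 fwd=0
After 10 (back): cur=J back=2 fwd=1
After 11 (forward): cur=P back=3 fwd=0
After 12 (visit(N)): cur=N back=4 fwd=0
After 13 (visit(G)): cur=G back=5 fwd=0
After 14 (visit(C)): cur=C back=6 fwd=0

C 6 0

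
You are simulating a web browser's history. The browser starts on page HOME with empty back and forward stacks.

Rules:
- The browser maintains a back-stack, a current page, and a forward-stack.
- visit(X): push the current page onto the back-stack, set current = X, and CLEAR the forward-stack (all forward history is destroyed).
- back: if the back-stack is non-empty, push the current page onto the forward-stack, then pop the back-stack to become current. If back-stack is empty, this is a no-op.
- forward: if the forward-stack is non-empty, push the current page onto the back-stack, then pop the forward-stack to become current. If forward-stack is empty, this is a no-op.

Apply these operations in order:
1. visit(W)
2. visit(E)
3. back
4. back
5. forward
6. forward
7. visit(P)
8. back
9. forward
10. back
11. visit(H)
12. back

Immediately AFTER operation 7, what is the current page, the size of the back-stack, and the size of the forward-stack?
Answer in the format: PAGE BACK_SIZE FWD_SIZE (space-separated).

After 1 (visit(W)): cur=W back=1 fwd=0
After 2 (visit(E)): cur=E back=2 fwd=0
After 3 (back): cur=W back=1 fwd=1
After 4 (back): cur=HOME back=0 fwd=2
After 5 (forward): cur=W back=1 fwd=1
After 6 (forward): cur=E back=2 fwd=0
After 7 (visit(P)): cur=P back=3 fwd=0

P 3 0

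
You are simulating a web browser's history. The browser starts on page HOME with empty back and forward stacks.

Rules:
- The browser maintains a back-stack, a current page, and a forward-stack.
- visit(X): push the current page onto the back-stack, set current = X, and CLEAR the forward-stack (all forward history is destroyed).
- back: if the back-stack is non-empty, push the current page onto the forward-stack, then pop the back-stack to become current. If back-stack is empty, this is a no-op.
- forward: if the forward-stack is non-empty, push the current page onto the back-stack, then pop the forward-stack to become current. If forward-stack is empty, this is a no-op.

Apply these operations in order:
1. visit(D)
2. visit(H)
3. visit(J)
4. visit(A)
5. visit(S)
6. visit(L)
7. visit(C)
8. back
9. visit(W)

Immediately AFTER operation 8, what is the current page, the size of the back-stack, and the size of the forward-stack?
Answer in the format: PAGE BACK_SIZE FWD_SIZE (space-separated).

After 1 (visit(D)): cur=D back=1 fwd=0
After 2 (visit(H)): cur=H back=2 fwd=0
After 3 (visit(J)): cur=J back=3 fwd=0
After 4 (visit(A)): cur=A back=4 fwd=0
After 5 (visit(S)): cur=S back=5 fwd=0
After 6 (visit(L)): cur=L back=6 fwd=0
After 7 (visit(C)): cur=C back=7 fwd=0
After 8 (back): cur=L back=6 fwd=1

L 6 1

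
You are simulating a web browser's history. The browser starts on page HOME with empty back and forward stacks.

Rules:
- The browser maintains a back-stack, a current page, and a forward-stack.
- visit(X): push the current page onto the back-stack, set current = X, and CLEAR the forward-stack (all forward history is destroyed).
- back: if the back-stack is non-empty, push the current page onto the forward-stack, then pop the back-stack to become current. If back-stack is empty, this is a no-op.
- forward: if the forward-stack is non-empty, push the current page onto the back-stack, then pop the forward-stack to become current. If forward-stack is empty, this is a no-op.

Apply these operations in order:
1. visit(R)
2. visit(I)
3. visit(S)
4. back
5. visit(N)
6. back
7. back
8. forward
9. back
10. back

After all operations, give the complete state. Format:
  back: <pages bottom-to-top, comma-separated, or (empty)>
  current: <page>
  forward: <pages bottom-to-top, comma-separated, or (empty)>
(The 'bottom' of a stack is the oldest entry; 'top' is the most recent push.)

After 1 (visit(R)): cur=R back=1 fwd=0
After 2 (visit(I)): cur=I back=2 fwd=0
After 3 (visit(S)): cur=S back=3 fwd=0
After 4 (back): cur=I back=2 fwd=1
After 5 (visit(N)): cur=N back=3 fwd=0
After 6 (back): cur=I back=2 fwd=1
After 7 (back): cur=R back=1 fwd=2
After 8 (forward): cur=I back=2 fwd=1
After 9 (back): cur=R back=1 fwd=2
After 10 (back): cur=HOME back=0 fwd=3

Answer: back: (empty)
current: HOME
forward: N,I,R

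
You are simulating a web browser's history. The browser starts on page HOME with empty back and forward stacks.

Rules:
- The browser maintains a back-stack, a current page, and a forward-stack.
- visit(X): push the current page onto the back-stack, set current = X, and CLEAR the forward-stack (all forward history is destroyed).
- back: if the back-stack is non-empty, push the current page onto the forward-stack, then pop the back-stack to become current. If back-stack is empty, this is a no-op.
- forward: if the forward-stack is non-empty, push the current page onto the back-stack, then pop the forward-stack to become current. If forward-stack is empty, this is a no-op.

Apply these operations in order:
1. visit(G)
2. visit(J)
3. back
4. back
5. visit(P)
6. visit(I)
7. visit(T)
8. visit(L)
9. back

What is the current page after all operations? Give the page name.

After 1 (visit(G)): cur=G back=1 fwd=0
After 2 (visit(J)): cur=J back=2 fwd=0
After 3 (back): cur=G back=1 fwd=1
After 4 (back): cur=HOME back=0 fwd=2
After 5 (visit(P)): cur=P back=1 fwd=0
After 6 (visit(I)): cur=I back=2 fwd=0
After 7 (visit(T)): cur=T back=3 fwd=0
After 8 (visit(L)): cur=L back=4 fwd=0
After 9 (back): cur=T back=3 fwd=1

Answer: T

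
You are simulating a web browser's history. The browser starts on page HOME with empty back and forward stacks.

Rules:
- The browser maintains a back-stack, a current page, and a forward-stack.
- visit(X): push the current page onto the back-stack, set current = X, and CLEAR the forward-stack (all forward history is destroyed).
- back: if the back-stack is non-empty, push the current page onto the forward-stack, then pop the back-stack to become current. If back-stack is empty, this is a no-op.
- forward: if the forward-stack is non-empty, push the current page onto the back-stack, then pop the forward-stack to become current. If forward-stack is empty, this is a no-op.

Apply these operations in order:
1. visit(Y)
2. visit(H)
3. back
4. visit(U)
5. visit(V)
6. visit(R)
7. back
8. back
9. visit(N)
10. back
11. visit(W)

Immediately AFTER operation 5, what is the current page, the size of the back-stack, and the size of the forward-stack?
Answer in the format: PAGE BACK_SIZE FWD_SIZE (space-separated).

After 1 (visit(Y)): cur=Y back=1 fwd=0
After 2 (visit(H)): cur=H back=2 fwd=0
After 3 (back): cur=Y back=1 fwd=1
After 4 (visit(U)): cur=U back=2 fwd=0
After 5 (visit(V)): cur=V back=3 fwd=0

V 3 0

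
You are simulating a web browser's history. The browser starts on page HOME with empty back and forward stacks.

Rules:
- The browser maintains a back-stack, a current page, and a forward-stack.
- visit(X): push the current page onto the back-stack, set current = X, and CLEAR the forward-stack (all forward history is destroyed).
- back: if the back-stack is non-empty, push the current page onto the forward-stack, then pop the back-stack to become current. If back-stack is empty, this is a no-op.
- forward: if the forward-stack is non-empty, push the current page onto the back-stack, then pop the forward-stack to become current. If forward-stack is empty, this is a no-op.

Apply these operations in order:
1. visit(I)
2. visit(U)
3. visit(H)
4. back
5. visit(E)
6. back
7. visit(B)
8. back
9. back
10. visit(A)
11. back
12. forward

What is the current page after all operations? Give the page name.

After 1 (visit(I)): cur=I back=1 fwd=0
After 2 (visit(U)): cur=U back=2 fwd=0
After 3 (visit(H)): cur=H back=3 fwd=0
After 4 (back): cur=U back=2 fwd=1
After 5 (visit(E)): cur=E back=3 fwd=0
After 6 (back): cur=U back=2 fwd=1
After 7 (visit(B)): cur=B back=3 fwd=0
After 8 (back): cur=U back=2 fwd=1
After 9 (back): cur=I back=1 fwd=2
After 10 (visit(A)): cur=A back=2 fwd=0
After 11 (back): cur=I back=1 fwd=1
After 12 (forward): cur=A back=2 fwd=0

Answer: A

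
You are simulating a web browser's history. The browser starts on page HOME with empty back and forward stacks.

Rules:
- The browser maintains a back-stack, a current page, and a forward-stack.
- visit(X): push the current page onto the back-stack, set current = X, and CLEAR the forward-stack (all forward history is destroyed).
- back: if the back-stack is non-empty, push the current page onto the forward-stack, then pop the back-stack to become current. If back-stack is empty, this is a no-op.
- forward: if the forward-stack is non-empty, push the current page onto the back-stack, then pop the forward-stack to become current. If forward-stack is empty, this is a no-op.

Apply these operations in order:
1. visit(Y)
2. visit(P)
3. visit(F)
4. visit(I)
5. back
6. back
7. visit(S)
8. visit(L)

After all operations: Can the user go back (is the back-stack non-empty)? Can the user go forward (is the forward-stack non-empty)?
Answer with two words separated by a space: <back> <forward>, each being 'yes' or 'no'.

After 1 (visit(Y)): cur=Y back=1 fwd=0
After 2 (visit(P)): cur=P back=2 fwd=0
After 3 (visit(F)): cur=F back=3 fwd=0
After 4 (visit(I)): cur=I back=4 fwd=0
After 5 (back): cur=F back=3 fwd=1
After 6 (back): cur=P back=2 fwd=2
After 7 (visit(S)): cur=S back=3 fwd=0
After 8 (visit(L)): cur=L back=4 fwd=0

Answer: yes no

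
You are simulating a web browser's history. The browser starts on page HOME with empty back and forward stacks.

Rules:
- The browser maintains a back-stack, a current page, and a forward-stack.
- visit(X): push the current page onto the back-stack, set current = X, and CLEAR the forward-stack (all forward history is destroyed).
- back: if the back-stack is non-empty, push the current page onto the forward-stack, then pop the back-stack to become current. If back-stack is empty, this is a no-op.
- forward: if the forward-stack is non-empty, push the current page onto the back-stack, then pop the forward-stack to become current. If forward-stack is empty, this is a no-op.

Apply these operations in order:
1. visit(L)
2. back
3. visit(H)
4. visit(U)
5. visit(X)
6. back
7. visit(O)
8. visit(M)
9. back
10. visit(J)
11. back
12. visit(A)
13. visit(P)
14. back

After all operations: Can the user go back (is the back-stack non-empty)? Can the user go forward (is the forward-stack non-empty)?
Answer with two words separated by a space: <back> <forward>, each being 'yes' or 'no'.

Answer: yes yes

Derivation:
After 1 (visit(L)): cur=L back=1 fwd=0
After 2 (back): cur=HOME back=0 fwd=1
After 3 (visit(H)): cur=H back=1 fwd=0
After 4 (visit(U)): cur=U back=2 fwd=0
After 5 (visit(X)): cur=X back=3 fwd=0
After 6 (back): cur=U back=2 fwd=1
After 7 (visit(O)): cur=O back=3 fwd=0
After 8 (visit(M)): cur=M back=4 fwd=0
After 9 (back): cur=O back=3 fwd=1
After 10 (visit(J)): cur=J back=4 fwd=0
After 11 (back): cur=O back=3 fwd=1
After 12 (visit(A)): cur=A back=4 fwd=0
After 13 (visit(P)): cur=P back=5 fwd=0
After 14 (back): cur=A back=4 fwd=1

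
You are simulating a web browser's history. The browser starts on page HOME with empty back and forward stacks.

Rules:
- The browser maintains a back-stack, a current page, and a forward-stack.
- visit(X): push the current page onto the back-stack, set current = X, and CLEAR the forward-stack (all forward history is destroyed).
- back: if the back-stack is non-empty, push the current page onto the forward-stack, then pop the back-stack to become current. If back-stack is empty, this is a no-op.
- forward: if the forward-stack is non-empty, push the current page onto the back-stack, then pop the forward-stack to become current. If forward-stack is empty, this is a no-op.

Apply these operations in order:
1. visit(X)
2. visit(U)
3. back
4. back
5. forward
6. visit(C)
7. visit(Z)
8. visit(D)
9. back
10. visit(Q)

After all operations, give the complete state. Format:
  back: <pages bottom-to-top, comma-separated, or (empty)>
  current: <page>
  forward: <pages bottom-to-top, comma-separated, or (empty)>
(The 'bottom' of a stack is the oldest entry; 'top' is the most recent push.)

After 1 (visit(X)): cur=X back=1 fwd=0
After 2 (visit(U)): cur=U back=2 fwd=0
After 3 (back): cur=X back=1 fwd=1
After 4 (back): cur=HOME back=0 fwd=2
After 5 (forward): cur=X back=1 fwd=1
After 6 (visit(C)): cur=C back=2 fwd=0
After 7 (visit(Z)): cur=Z back=3 fwd=0
After 8 (visit(D)): cur=D back=4 fwd=0
After 9 (back): cur=Z back=3 fwd=1
After 10 (visit(Q)): cur=Q back=4 fwd=0

Answer: back: HOME,X,C,Z
current: Q
forward: (empty)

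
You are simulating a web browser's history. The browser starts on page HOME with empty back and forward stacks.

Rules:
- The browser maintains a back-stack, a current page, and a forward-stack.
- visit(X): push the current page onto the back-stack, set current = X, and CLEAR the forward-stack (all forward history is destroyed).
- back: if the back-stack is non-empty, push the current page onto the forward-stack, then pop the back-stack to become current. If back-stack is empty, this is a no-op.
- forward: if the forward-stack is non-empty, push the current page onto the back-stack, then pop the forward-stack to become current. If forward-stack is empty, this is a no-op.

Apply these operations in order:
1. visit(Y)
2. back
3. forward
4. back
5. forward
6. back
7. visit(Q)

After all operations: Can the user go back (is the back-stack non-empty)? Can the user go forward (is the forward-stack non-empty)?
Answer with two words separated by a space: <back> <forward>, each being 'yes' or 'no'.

Answer: yes no

Derivation:
After 1 (visit(Y)): cur=Y back=1 fwd=0
After 2 (back): cur=HOME back=0 fwd=1
After 3 (forward): cur=Y back=1 fwd=0
After 4 (back): cur=HOME back=0 fwd=1
After 5 (forward): cur=Y back=1 fwd=0
After 6 (back): cur=HOME back=0 fwd=1
After 7 (visit(Q)): cur=Q back=1 fwd=0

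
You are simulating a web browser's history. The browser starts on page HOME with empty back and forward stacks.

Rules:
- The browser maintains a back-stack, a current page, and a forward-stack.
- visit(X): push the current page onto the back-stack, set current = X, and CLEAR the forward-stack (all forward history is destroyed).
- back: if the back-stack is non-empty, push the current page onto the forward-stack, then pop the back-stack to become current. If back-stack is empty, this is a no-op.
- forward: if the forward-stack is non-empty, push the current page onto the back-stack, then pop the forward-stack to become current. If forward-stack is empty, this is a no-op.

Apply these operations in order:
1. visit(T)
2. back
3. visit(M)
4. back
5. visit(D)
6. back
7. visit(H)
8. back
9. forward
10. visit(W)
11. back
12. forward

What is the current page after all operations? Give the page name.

Answer: W

Derivation:
After 1 (visit(T)): cur=T back=1 fwd=0
After 2 (back): cur=HOME back=0 fwd=1
After 3 (visit(M)): cur=M back=1 fwd=0
After 4 (back): cur=HOME back=0 fwd=1
After 5 (visit(D)): cur=D back=1 fwd=0
After 6 (back): cur=HOME back=0 fwd=1
After 7 (visit(H)): cur=H back=1 fwd=0
After 8 (back): cur=HOME back=0 fwd=1
After 9 (forward): cur=H back=1 fwd=0
After 10 (visit(W)): cur=W back=2 fwd=0
After 11 (back): cur=H back=1 fwd=1
After 12 (forward): cur=W back=2 fwd=0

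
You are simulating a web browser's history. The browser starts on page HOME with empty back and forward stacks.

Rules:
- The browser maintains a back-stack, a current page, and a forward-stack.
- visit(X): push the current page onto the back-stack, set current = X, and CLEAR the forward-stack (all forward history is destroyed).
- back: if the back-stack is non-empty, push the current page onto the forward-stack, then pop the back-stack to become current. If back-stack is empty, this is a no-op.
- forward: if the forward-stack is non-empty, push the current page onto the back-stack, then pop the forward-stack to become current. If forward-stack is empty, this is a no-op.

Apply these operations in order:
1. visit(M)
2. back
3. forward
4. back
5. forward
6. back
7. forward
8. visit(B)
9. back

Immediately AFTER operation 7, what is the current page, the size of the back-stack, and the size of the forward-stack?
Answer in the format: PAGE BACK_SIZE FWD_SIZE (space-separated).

After 1 (visit(M)): cur=M back=1 fwd=0
After 2 (back): cur=HOME back=0 fwd=1
After 3 (forward): cur=M back=1 fwd=0
After 4 (back): cur=HOME back=0 fwd=1
After 5 (forward): cur=M back=1 fwd=0
After 6 (back): cur=HOME back=0 fwd=1
After 7 (forward): cur=M back=1 fwd=0

M 1 0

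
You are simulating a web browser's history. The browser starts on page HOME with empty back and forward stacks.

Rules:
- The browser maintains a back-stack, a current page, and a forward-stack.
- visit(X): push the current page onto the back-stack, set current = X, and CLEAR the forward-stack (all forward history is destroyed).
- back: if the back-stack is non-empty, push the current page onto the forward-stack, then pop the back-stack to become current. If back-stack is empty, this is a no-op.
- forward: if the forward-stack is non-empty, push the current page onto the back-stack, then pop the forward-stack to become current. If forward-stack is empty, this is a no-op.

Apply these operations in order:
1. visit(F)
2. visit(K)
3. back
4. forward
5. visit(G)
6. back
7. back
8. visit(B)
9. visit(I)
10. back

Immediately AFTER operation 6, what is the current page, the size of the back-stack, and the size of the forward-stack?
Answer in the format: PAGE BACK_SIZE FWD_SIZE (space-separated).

After 1 (visit(F)): cur=F back=1 fwd=0
After 2 (visit(K)): cur=K back=2 fwd=0
After 3 (back): cur=F back=1 fwd=1
After 4 (forward): cur=K back=2 fwd=0
After 5 (visit(G)): cur=G back=3 fwd=0
After 6 (back): cur=K back=2 fwd=1

K 2 1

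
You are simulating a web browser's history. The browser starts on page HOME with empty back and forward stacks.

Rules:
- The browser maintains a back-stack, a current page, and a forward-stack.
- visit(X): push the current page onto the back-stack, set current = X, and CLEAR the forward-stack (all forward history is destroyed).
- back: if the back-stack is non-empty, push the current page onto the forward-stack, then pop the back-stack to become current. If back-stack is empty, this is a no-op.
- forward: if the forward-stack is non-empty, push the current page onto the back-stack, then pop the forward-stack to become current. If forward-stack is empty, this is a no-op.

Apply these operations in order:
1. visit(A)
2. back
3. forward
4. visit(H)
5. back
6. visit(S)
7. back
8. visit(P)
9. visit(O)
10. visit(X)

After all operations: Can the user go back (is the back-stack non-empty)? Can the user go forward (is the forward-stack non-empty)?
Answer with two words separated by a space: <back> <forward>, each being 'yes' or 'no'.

After 1 (visit(A)): cur=A back=1 fwd=0
After 2 (back): cur=HOME back=0 fwd=1
After 3 (forward): cur=A back=1 fwd=0
After 4 (visit(H)): cur=H back=2 fwd=0
After 5 (back): cur=A back=1 fwd=1
After 6 (visit(S)): cur=S back=2 fwd=0
After 7 (back): cur=A back=1 fwd=1
After 8 (visit(P)): cur=P back=2 fwd=0
After 9 (visit(O)): cur=O back=3 fwd=0
After 10 (visit(X)): cur=X back=4 fwd=0

Answer: yes no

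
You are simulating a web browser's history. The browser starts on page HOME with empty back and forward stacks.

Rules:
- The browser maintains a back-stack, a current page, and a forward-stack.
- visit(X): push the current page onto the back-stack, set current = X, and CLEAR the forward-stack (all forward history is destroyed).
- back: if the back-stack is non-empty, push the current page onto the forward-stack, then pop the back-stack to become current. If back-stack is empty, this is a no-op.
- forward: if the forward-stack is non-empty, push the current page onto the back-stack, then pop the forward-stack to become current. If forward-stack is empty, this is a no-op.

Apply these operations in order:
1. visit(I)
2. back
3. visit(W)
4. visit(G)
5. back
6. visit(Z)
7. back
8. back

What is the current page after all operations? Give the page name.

After 1 (visit(I)): cur=I back=1 fwd=0
After 2 (back): cur=HOME back=0 fwd=1
After 3 (visit(W)): cur=W back=1 fwd=0
After 4 (visit(G)): cur=G back=2 fwd=0
After 5 (back): cur=W back=1 fwd=1
After 6 (visit(Z)): cur=Z back=2 fwd=0
After 7 (back): cur=W back=1 fwd=1
After 8 (back): cur=HOME back=0 fwd=2

Answer: HOME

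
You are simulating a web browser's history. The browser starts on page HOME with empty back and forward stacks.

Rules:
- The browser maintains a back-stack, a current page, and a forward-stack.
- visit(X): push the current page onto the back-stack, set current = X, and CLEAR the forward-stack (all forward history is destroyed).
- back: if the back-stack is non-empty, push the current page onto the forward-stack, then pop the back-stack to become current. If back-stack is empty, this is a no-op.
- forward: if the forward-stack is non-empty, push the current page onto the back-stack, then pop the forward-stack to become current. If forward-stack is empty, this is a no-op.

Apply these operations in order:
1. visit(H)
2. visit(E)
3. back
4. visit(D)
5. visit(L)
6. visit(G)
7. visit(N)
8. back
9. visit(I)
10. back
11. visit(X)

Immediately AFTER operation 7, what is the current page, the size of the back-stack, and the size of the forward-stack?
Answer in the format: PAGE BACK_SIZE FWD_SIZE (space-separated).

After 1 (visit(H)): cur=H back=1 fwd=0
After 2 (visit(E)): cur=E back=2 fwd=0
After 3 (back): cur=H back=1 fwd=1
After 4 (visit(D)): cur=D back=2 fwd=0
After 5 (visit(L)): cur=L back=3 fwd=0
After 6 (visit(G)): cur=G back=4 fwd=0
After 7 (visit(N)): cur=N back=5 fwd=0

N 5 0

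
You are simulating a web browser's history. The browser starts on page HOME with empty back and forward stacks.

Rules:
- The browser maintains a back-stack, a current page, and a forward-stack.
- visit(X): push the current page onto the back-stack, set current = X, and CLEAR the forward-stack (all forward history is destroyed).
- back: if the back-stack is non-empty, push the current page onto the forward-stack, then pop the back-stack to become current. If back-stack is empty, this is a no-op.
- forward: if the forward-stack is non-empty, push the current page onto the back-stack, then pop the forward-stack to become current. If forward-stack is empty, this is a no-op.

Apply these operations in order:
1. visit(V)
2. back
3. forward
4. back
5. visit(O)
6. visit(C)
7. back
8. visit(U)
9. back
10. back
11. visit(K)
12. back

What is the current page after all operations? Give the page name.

After 1 (visit(V)): cur=V back=1 fwd=0
After 2 (back): cur=HOME back=0 fwd=1
After 3 (forward): cur=V back=1 fwd=0
After 4 (back): cur=HOME back=0 fwd=1
After 5 (visit(O)): cur=O back=1 fwd=0
After 6 (visit(C)): cur=C back=2 fwd=0
After 7 (back): cur=O back=1 fwd=1
After 8 (visit(U)): cur=U back=2 fwd=0
After 9 (back): cur=O back=1 fwd=1
After 10 (back): cur=HOME back=0 fwd=2
After 11 (visit(K)): cur=K back=1 fwd=0
After 12 (back): cur=HOME back=0 fwd=1

Answer: HOME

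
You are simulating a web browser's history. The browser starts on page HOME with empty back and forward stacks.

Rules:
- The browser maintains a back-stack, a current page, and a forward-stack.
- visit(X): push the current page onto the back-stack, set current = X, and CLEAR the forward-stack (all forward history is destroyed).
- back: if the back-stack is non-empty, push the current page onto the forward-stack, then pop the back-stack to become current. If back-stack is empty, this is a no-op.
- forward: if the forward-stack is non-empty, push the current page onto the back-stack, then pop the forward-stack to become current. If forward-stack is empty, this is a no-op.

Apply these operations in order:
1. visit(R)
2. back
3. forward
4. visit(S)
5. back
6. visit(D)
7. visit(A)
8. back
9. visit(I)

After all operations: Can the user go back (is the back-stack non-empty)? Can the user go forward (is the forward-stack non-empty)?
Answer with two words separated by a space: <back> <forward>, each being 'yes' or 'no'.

Answer: yes no

Derivation:
After 1 (visit(R)): cur=R back=1 fwd=0
After 2 (back): cur=HOME back=0 fwd=1
After 3 (forward): cur=R back=1 fwd=0
After 4 (visit(S)): cur=S back=2 fwd=0
After 5 (back): cur=R back=1 fwd=1
After 6 (visit(D)): cur=D back=2 fwd=0
After 7 (visit(A)): cur=A back=3 fwd=0
After 8 (back): cur=D back=2 fwd=1
After 9 (visit(I)): cur=I back=3 fwd=0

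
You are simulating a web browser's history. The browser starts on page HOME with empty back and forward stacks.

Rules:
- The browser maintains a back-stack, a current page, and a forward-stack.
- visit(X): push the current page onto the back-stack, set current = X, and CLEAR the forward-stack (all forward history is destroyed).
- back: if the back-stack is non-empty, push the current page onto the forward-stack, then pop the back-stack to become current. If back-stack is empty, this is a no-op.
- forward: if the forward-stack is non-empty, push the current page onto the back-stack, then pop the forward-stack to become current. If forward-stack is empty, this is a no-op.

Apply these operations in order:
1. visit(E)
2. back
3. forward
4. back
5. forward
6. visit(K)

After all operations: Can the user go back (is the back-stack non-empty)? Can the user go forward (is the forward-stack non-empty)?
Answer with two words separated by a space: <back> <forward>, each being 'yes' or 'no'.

Answer: yes no

Derivation:
After 1 (visit(E)): cur=E back=1 fwd=0
After 2 (back): cur=HOME back=0 fwd=1
After 3 (forward): cur=E back=1 fwd=0
After 4 (back): cur=HOME back=0 fwd=1
After 5 (forward): cur=E back=1 fwd=0
After 6 (visit(K)): cur=K back=2 fwd=0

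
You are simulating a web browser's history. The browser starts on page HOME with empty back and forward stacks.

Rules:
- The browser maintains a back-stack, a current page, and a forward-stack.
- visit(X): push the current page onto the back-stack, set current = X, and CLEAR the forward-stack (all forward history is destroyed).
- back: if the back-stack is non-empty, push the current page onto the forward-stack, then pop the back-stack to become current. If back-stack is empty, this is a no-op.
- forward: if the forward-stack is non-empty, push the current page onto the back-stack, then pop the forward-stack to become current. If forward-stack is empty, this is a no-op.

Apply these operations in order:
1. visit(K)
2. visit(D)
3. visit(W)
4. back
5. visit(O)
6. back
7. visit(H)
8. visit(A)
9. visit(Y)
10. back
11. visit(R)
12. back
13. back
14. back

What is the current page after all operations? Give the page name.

Answer: D

Derivation:
After 1 (visit(K)): cur=K back=1 fwd=0
After 2 (visit(D)): cur=D back=2 fwd=0
After 3 (visit(W)): cur=W back=3 fwd=0
After 4 (back): cur=D back=2 fwd=1
After 5 (visit(O)): cur=O back=3 fwd=0
After 6 (back): cur=D back=2 fwd=1
After 7 (visit(H)): cur=H back=3 fwd=0
After 8 (visit(A)): cur=A back=4 fwd=0
After 9 (visit(Y)): cur=Y back=5 fwd=0
After 10 (back): cur=A back=4 fwd=1
After 11 (visit(R)): cur=R back=5 fwd=0
After 12 (back): cur=A back=4 fwd=1
After 13 (back): cur=H back=3 fwd=2
After 14 (back): cur=D back=2 fwd=3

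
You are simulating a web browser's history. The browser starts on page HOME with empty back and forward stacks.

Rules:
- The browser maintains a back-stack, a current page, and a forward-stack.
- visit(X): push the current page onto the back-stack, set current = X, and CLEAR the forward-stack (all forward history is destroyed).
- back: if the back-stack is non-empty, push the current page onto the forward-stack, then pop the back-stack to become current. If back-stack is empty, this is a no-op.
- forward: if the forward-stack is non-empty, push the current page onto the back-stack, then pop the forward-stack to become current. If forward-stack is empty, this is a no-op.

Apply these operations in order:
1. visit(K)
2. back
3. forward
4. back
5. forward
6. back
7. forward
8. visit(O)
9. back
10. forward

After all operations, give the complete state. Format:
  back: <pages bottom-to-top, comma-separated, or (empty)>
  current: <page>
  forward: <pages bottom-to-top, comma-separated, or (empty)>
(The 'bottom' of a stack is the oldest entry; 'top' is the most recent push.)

After 1 (visit(K)): cur=K back=1 fwd=0
After 2 (back): cur=HOME back=0 fwd=1
After 3 (forward): cur=K back=1 fwd=0
After 4 (back): cur=HOME back=0 fwd=1
After 5 (forward): cur=K back=1 fwd=0
After 6 (back): cur=HOME back=0 fwd=1
After 7 (forward): cur=K back=1 fwd=0
After 8 (visit(O)): cur=O back=2 fwd=0
After 9 (back): cur=K back=1 fwd=1
After 10 (forward): cur=O back=2 fwd=0

Answer: back: HOME,K
current: O
forward: (empty)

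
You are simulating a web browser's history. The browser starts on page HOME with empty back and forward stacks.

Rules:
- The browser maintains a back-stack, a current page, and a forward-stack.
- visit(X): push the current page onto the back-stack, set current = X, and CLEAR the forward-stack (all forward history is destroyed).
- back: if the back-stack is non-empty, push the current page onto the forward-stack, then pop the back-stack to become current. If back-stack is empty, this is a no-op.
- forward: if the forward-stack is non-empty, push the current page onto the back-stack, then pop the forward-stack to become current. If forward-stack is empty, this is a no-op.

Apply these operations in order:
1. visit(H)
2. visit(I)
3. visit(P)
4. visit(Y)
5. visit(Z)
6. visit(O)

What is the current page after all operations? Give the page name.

Answer: O

Derivation:
After 1 (visit(H)): cur=H back=1 fwd=0
After 2 (visit(I)): cur=I back=2 fwd=0
After 3 (visit(P)): cur=P back=3 fwd=0
After 4 (visit(Y)): cur=Y back=4 fwd=0
After 5 (visit(Z)): cur=Z back=5 fwd=0
After 6 (visit(O)): cur=O back=6 fwd=0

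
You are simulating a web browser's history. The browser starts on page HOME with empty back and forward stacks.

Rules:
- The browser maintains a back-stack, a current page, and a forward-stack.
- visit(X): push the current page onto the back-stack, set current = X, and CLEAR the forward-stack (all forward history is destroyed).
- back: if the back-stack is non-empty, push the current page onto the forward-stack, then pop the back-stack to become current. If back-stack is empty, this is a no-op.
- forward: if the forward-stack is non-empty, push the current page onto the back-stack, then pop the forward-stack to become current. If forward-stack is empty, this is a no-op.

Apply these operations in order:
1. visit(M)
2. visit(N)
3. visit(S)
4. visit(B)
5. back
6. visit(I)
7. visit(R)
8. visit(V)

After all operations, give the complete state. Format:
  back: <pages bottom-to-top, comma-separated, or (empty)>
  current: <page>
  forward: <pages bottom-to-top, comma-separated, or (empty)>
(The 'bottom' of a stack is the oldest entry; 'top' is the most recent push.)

After 1 (visit(M)): cur=M back=1 fwd=0
After 2 (visit(N)): cur=N back=2 fwd=0
After 3 (visit(S)): cur=S back=3 fwd=0
After 4 (visit(B)): cur=B back=4 fwd=0
After 5 (back): cur=S back=3 fwd=1
After 6 (visit(I)): cur=I back=4 fwd=0
After 7 (visit(R)): cur=R back=5 fwd=0
After 8 (visit(V)): cur=V back=6 fwd=0

Answer: back: HOME,M,N,S,I,R
current: V
forward: (empty)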